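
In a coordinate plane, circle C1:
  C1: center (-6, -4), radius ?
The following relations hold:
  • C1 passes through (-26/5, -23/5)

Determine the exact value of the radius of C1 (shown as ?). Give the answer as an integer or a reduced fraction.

1

1. [C1∋P]  r_C1² − 1 = 0  ⇒  r_C1 = 1 (r>0 drops 1)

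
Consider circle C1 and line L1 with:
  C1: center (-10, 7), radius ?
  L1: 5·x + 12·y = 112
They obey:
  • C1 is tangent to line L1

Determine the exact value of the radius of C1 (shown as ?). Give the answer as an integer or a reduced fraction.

6

1. [C1‖L1]  r_C1² − 36 = 0  ⇒  r_C1 = 6 (r>0 drops 1)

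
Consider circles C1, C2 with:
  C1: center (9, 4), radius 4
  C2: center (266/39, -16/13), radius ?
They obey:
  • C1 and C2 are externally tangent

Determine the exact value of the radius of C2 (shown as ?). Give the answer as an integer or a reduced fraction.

1. [ext C1·C2]  r_C2² + 8r_C2 − 145/9 = 0  ⇒  r_C2 = 5/3 (r>0 drops 1)

5/3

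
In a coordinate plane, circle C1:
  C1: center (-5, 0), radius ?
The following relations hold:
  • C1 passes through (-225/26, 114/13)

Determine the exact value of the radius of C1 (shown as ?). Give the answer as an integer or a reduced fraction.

19/2

1. [C1∋P]  r_C1² − 361/4 = 0  ⇒  r_C1 = 19/2 (r>0 drops 1)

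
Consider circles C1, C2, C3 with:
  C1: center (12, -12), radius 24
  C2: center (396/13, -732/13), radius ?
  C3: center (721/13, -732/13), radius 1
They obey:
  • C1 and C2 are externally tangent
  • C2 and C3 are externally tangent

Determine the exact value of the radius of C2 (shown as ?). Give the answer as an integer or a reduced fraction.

1. [ext C1·C2]  r_C2² + 48r_C2 − 1728 = 0  ⇒  r_C2 = 24 (r>0 drops 1)
2. [ext C2·C3]  r_C2² + 2r_C2 − 624 = 0  ⇒  r_C2 = 24 (r>0 drops 1)

24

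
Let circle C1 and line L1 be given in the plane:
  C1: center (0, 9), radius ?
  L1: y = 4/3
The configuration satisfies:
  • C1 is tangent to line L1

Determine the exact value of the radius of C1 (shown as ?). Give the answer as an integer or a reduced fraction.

23/3

1. [C1‖L1]  r_C1² − 529/9 = 0  ⇒  r_C1 = 23/3 (r>0 drops 1)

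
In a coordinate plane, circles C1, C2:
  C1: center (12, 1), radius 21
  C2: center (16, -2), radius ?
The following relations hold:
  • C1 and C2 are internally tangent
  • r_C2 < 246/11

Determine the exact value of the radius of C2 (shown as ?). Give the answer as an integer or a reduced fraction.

16

1. [int C1,C2]  r_C2² − 42r_C2 + 416 = 0  ⇒  r_C2 = 16 or 26
2. given r_C2 < 246/11: keep 16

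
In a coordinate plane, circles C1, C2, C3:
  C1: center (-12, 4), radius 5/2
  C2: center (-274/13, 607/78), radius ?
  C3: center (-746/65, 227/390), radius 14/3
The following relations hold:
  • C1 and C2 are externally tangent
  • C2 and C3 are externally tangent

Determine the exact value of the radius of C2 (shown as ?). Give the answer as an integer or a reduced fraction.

22/3

1. [ext C1·C2]  r_C2² + 5r_C2 − 814/9 = 0  ⇒  r_C2 = 22/3 (r>0 drops 1)
2. [ext C2·C3]  r_C2² + (28/3)r_C2 − 1100/9 = 0  ⇒  r_C2 = 22/3 (r>0 drops 1)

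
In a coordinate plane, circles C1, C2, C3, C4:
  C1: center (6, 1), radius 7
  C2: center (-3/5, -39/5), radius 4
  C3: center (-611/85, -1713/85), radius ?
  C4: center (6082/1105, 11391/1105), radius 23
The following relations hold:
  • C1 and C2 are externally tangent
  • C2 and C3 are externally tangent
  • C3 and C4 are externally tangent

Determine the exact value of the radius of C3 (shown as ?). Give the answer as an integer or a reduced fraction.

1. [ext C2·C3]  r_C3² + 8r_C3 − 180 = 0  ⇒  r_C3 = 10 (r>0 drops 1)
2. [ext C3·C4]  r_C3² + 46r_C3 − 560 = 0  ⇒  r_C3 = 10 (r>0 drops 1)

10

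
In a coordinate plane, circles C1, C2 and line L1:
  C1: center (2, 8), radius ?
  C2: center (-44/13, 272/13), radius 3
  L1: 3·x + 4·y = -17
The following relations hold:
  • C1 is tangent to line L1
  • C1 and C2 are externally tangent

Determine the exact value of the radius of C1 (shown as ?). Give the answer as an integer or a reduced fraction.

1. [C1‖L1]  r_C1² − 121 = 0  ⇒  r_C1 = 11 (r>0 drops 1)
2. [ext C1·C2]  r_C1² + 6r_C1 − 187 = 0  ⇒  r_C1 = 11 (r>0 drops 1)

11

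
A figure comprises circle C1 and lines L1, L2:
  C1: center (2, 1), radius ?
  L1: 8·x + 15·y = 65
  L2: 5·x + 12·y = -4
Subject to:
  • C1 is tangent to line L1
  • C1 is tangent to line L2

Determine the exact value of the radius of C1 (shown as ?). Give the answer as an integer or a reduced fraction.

2

1. [C1‖L1]  r_C1² − 4 = 0  ⇒  r_C1 = 2 (r>0 drops 1)
2. [C1‖L2]  r_C1² − 4 = 0  ⇒  r_C1 = 2 (r>0 drops 1)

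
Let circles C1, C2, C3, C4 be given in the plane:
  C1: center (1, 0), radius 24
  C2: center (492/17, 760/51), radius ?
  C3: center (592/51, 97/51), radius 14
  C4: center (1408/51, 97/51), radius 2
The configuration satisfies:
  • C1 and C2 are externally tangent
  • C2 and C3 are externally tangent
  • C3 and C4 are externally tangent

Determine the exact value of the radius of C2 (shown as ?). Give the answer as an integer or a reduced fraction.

1. [ext C1·C2]  r_C2² + 48r_C2 − 3841/9 = 0  ⇒  r_C2 = 23/3 (r>0 drops 1)
2. [ext C2·C3]  r_C2² + 28r_C2 − 2461/9 = 0  ⇒  r_C2 = 23/3 (r>0 drops 1)

23/3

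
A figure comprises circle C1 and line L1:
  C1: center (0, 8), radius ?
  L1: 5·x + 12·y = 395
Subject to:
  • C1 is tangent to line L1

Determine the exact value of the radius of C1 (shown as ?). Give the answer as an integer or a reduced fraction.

23

1. [C1‖L1]  r_C1² − 529 = 0  ⇒  r_C1 = 23 (r>0 drops 1)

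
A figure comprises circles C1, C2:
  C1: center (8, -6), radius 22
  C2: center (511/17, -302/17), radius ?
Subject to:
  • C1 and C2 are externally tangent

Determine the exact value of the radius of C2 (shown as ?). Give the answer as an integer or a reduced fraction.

3

1. [ext C1·C2]  r_C2² + 44r_C2 − 141 = 0  ⇒  r_C2 = 3 (r>0 drops 1)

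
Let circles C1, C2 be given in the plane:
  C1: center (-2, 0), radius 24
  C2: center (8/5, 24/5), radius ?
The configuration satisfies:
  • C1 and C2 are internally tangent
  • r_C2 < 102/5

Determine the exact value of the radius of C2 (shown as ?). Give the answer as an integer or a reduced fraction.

1. [int C1,C2]  r_C2² − 48r_C2 + 540 = 0  ⇒  r_C2 = 18 or 30
2. given r_C2 < 102/5: keep 18

18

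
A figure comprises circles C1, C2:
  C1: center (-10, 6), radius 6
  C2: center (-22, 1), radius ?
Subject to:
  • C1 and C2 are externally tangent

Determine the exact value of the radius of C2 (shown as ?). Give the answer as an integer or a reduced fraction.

1. [ext C1·C2]  r_C2² + 12r_C2 − 133 = 0  ⇒  r_C2 = 7 (r>0 drops 1)

7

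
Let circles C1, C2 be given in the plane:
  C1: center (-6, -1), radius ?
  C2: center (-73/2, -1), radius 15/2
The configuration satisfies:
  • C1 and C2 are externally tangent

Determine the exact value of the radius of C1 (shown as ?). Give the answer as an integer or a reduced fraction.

23

1. [ext C1·C2]  r_C1² + 15r_C1 − 874 = 0  ⇒  r_C1 = 23 (r>0 drops 1)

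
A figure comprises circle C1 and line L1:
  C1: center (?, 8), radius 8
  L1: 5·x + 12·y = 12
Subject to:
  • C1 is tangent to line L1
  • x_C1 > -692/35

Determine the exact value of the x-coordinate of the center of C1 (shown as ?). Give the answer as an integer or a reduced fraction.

1. [C1‖L1]  x_C1² + (168/5)x_C1 − 752/5 = 0  ⇒  x_C1 = -188/5 or 4
2. given x_C1 > -692/35: keep 4

4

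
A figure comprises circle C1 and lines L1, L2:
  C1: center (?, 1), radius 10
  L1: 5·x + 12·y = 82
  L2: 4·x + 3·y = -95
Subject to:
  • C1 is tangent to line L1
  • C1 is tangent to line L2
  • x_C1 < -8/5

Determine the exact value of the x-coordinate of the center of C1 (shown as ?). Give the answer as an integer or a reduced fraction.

-12

1. [C1‖L1]  x_C1² − 28x_C1 − 480 = 0  ⇒  x_C1 = -12 or 40
2. [C1‖L2]  x_C1² + 49x_C1 + 444 = 0  ⇒  x_C1 = -37 or -12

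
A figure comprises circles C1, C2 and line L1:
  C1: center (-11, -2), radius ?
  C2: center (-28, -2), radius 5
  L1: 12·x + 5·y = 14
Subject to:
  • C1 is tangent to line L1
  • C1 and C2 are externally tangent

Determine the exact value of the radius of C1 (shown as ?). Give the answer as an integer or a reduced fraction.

12

1. [C1‖L1]  r_C1² − 144 = 0  ⇒  r_C1 = 12 (r>0 drops 1)
2. [ext C1·C2]  r_C1² + 10r_C1 − 264 = 0  ⇒  r_C1 = 12 (r>0 drops 1)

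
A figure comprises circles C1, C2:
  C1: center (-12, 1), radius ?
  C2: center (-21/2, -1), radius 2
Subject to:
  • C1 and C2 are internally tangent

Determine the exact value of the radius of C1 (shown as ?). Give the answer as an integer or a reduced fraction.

1. [int C1,C2]  r_C1² − 4r_C1 − 9/4 = 0  ⇒  r_C1 = 9/2 (r>0 drops 1)

9/2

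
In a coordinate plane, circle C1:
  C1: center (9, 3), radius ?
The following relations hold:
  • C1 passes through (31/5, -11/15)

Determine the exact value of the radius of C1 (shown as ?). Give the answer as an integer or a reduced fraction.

1. [C1∋P]  r_C1² − 196/9 = 0  ⇒  r_C1 = 14/3 (r>0 drops 1)

14/3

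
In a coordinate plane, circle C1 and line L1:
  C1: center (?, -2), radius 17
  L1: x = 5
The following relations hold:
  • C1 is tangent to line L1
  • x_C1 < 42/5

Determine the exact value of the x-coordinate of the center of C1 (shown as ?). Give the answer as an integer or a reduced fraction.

1. [C1‖L1]  x_C1² − 10x_C1 − 264 = 0  ⇒  x_C1 = -12 or 22
2. given x_C1 < 42/5: keep -12

-12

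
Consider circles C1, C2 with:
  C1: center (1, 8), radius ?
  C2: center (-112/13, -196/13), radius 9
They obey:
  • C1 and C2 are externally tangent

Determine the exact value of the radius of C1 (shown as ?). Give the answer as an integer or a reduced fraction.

1. [ext C1·C2]  r_C1² + 18r_C1 − 544 = 0  ⇒  r_C1 = 16 (r>0 drops 1)

16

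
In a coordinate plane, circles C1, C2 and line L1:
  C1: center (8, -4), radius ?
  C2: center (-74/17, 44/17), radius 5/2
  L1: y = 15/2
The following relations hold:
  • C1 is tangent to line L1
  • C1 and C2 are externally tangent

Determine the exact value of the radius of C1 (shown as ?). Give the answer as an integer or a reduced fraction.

23/2

1. [C1‖L1]  r_C1² − 529/4 = 0  ⇒  r_C1 = 23/2 (r>0 drops 1)
2. [ext C1·C2]  r_C1² + 5r_C1 − 759/4 = 0  ⇒  r_C1 = 23/2 (r>0 drops 1)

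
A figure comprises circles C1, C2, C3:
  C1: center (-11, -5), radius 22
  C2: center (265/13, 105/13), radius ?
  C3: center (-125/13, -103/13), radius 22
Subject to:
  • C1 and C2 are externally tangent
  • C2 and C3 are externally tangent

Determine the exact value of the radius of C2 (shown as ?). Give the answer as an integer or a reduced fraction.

12

1. [ext C1·C2]  r_C2² + 44r_C2 − 672 = 0  ⇒  r_C2 = 12 (r>0 drops 1)
2. [ext C2·C3]  r_C2² + 44r_C2 − 672 = 0  ⇒  r_C2 = 12 (r>0 drops 1)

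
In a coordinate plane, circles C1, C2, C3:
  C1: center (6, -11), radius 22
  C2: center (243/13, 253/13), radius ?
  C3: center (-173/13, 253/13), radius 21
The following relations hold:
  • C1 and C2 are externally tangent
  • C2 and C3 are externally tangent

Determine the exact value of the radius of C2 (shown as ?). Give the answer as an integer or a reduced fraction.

11

1. [ext C1·C2]  r_C2² + 44r_C2 − 605 = 0  ⇒  r_C2 = 11 (r>0 drops 1)
2. [ext C2·C3]  r_C2² + 42r_C2 − 583 = 0  ⇒  r_C2 = 11 (r>0 drops 1)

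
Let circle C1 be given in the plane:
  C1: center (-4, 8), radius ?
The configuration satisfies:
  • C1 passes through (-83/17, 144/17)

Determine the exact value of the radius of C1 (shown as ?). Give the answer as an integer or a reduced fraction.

1

1. [C1∋P]  r_C1² − 1 = 0  ⇒  r_C1 = 1 (r>0 drops 1)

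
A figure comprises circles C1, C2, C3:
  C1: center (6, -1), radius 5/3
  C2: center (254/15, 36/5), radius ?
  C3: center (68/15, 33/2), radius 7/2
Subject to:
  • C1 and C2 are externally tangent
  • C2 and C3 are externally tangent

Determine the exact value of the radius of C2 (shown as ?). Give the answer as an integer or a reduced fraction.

12

1. [ext C1·C2]  r_C2² + (10/3)r_C2 − 184 = 0  ⇒  r_C2 = 12 (r>0 drops 1)
2. [ext C2·C3]  r_C2² + 7r_C2 − 228 = 0  ⇒  r_C2 = 12 (r>0 drops 1)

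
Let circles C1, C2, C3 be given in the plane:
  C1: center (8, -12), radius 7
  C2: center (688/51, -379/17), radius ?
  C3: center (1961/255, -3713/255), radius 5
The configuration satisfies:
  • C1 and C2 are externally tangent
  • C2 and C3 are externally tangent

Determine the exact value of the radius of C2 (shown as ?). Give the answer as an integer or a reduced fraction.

1. [ext C1·C2]  r_C2² + 14r_C2 − 784/9 = 0  ⇒  r_C2 = 14/3 (r>0 drops 1)
2. [ext C2·C3]  r_C2² + 10r_C2 − 616/9 = 0  ⇒  r_C2 = 14/3 (r>0 drops 1)

14/3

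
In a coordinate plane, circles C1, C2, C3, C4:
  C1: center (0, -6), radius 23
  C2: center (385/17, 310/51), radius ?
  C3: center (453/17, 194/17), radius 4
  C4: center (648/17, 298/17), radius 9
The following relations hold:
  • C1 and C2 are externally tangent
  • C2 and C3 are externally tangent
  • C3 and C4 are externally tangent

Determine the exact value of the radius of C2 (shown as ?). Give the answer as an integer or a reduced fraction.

8/3

1. [ext C1·C2]  r_C2² + 46r_C2 − 1168/9 = 0  ⇒  r_C2 = 8/3 (r>0 drops 1)
2. [ext C2·C3]  r_C2² + 8r_C2 − 256/9 = 0  ⇒  r_C2 = 8/3 (r>0 drops 1)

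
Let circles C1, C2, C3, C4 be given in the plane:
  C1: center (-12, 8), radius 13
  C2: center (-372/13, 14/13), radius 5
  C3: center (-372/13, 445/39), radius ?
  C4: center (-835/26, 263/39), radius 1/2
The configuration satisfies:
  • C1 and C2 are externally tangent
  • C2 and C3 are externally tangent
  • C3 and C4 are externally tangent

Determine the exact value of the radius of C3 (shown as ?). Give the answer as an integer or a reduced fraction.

1. [ext C2·C3]  r_C3² + 10r_C3 − 736/9 = 0  ⇒  r_C3 = 16/3 (r>0 drops 1)
2. [ext C3·C4]  r_C3² + 1r_C3 − 304/9 = 0  ⇒  r_C3 = 16/3 (r>0 drops 1)

16/3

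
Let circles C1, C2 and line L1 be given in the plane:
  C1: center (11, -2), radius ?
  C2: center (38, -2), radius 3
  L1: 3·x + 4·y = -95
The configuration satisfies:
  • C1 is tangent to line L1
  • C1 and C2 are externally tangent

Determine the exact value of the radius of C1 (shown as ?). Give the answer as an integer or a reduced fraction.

24

1. [C1‖L1]  r_C1² − 576 = 0  ⇒  r_C1 = 24 (r>0 drops 1)
2. [ext C1·C2]  r_C1² + 6r_C1 − 720 = 0  ⇒  r_C1 = 24 (r>0 drops 1)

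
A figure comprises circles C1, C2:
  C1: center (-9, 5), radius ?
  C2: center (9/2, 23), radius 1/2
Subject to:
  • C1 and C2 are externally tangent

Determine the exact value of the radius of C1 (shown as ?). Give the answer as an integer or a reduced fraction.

1. [ext C1·C2]  r_C1² + 1r_C1 − 506 = 0  ⇒  r_C1 = 22 (r>0 drops 1)

22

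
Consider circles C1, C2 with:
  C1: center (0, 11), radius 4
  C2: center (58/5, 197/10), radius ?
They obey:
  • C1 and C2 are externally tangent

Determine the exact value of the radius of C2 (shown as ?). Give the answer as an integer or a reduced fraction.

21/2

1. [ext C1·C2]  r_C2² + 8r_C2 − 777/4 = 0  ⇒  r_C2 = 21/2 (r>0 drops 1)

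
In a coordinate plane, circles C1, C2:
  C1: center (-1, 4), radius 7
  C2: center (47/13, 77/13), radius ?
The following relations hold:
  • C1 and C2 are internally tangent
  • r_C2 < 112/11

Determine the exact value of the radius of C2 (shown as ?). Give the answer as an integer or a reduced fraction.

2

1. [int C1,C2]  r_C2² − 14r_C2 + 24 = 0  ⇒  r_C2 = 2 or 12
2. given r_C2 < 112/11: keep 2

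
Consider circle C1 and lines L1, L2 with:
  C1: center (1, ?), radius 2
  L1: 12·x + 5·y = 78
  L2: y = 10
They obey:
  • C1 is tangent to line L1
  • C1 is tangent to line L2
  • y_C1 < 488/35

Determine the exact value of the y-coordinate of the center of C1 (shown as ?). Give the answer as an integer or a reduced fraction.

1. [C1‖L1]  y_C1² − (132/5)y_C1 + 736/5 = 0  ⇒  y_C1 = 8 or 92/5
2. [C1‖L2]  y_C1² − 20y_C1 + 96 = 0  ⇒  y_C1 = 8 or 12

8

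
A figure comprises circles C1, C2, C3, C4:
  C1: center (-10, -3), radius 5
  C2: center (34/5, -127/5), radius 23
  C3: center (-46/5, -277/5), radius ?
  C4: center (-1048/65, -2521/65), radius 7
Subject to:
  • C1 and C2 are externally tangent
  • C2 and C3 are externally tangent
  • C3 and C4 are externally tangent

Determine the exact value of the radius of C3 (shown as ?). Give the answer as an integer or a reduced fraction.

1. [ext C2·C3]  r_C3² + 46r_C3 − 627 = 0  ⇒  r_C3 = 11 (r>0 drops 1)
2. [ext C3·C4]  r_C3² + 14r_C3 − 275 = 0  ⇒  r_C3 = 11 (r>0 drops 1)

11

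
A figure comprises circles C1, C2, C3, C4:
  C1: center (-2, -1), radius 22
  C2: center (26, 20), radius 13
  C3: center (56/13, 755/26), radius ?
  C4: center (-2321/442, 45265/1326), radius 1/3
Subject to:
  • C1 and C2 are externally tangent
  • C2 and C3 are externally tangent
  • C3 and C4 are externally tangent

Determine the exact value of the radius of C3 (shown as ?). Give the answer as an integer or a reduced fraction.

21/2

1. [ext C2·C3]  r_C3² + 26r_C3 − 1533/4 = 0  ⇒  r_C3 = 21/2 (r>0 drops 1)
2. [ext C3·C4]  r_C3² + (2/3)r_C3 − 469/4 = 0  ⇒  r_C3 = 21/2 (r>0 drops 1)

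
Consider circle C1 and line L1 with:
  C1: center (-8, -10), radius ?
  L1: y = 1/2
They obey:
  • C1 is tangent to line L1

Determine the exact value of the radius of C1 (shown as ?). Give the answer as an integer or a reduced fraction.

21/2

1. [C1‖L1]  r_C1² − 441/4 = 0  ⇒  r_C1 = 21/2 (r>0 drops 1)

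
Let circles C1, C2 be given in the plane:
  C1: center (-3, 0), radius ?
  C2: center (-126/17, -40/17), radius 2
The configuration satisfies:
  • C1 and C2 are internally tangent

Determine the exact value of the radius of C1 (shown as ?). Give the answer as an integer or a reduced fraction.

1. [int C1,C2]  r_C1² − 4r_C1 − 21 = 0  ⇒  r_C1 = 7 (r>0 drops 1)

7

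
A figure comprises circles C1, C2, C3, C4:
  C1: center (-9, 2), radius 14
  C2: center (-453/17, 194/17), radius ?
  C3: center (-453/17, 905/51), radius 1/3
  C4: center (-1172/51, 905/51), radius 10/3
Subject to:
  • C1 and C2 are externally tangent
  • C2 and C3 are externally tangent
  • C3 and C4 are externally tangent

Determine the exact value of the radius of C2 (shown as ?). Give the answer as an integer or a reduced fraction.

1. [ext C1·C2]  r_C2² + 28r_C2 − 204 = 0  ⇒  r_C2 = 6 (r>0 drops 1)
2. [ext C2·C3]  r_C2² + (2/3)r_C2 − 40 = 0  ⇒  r_C2 = 6 (r>0 drops 1)

6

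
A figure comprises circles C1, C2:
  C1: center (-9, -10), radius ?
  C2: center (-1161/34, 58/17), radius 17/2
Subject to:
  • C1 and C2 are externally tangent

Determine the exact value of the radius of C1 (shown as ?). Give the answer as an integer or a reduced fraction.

20

1. [ext C1·C2]  r_C1² + 17r_C1 − 740 = 0  ⇒  r_C1 = 20 (r>0 drops 1)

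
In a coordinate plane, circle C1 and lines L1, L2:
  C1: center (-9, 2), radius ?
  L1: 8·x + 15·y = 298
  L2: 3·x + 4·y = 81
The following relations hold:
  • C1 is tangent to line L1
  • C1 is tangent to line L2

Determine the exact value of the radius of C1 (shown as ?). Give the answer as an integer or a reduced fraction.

1. [C1‖L1]  r_C1² − 400 = 0  ⇒  r_C1 = 20 (r>0 drops 1)
2. [C1‖L2]  r_C1² − 400 = 0  ⇒  r_C1 = 20 (r>0 drops 1)

20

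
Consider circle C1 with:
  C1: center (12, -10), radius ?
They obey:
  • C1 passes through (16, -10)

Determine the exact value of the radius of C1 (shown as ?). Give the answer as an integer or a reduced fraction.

4

1. [C1∋P]  r_C1² − 16 = 0  ⇒  r_C1 = 4 (r>0 drops 1)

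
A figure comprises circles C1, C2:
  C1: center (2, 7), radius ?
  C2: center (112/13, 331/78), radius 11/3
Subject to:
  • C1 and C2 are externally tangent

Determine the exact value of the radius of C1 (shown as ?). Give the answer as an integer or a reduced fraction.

7/2

1. [ext C1·C2]  r_C1² + (22/3)r_C1 − 455/12 = 0  ⇒  r_C1 = 7/2 (r>0 drops 1)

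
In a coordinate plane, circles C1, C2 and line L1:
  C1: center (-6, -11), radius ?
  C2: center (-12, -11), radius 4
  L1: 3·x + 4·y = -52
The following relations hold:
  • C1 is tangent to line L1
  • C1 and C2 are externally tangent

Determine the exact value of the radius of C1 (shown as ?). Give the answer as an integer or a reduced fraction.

2

1. [C1‖L1]  r_C1² − 4 = 0  ⇒  r_C1 = 2 (r>0 drops 1)
2. [ext C1·C2]  r_C1² + 8r_C1 − 20 = 0  ⇒  r_C1 = 2 (r>0 drops 1)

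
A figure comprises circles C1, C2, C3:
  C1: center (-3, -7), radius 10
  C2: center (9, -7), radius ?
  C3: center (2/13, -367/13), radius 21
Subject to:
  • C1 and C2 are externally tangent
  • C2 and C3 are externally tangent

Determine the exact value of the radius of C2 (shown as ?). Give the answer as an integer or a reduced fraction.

1. [ext C1·C2]  r_C2² + 20r_C2 − 44 = 0  ⇒  r_C2 = 2 (r>0 drops 1)
2. [ext C2·C3]  r_C2² + 42r_C2 − 88 = 0  ⇒  r_C2 = 2 (r>0 drops 1)

2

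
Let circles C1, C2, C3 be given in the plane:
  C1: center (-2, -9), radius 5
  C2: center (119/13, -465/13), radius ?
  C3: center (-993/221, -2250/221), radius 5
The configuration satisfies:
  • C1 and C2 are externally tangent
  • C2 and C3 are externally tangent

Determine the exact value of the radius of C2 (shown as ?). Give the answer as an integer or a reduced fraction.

1. [ext C1·C2]  r_C2² + 10r_C2 − 816 = 0  ⇒  r_C2 = 24 (r>0 drops 1)
2. [ext C2·C3]  r_C2² + 10r_C2 − 816 = 0  ⇒  r_C2 = 24 (r>0 drops 1)

24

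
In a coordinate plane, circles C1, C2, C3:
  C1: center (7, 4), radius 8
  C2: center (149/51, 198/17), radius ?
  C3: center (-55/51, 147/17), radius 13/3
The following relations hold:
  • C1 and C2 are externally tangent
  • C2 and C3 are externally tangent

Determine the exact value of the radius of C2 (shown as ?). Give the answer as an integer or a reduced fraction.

1. [ext C1·C2]  r_C2² + 16r_C2 − 100/9 = 0  ⇒  r_C2 = 2/3 (r>0 drops 1)
2. [ext C2·C3]  r_C2² + (26/3)r_C2 − 56/9 = 0  ⇒  r_C2 = 2/3 (r>0 drops 1)

2/3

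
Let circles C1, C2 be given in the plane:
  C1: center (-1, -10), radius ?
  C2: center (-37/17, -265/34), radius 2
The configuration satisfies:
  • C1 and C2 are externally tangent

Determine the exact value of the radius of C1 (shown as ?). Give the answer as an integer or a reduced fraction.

1. [ext C1·C2]  r_C1² + 4r_C1 − 9/4 = 0  ⇒  r_C1 = 1/2 (r>0 drops 1)

1/2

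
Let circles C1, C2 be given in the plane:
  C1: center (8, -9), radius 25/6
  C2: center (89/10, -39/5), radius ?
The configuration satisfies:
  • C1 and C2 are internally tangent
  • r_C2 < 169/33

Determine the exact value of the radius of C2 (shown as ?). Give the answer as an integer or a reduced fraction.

8/3

1. [int C1,C2]  r_C2² − (25/3)r_C2 + 136/9 = 0  ⇒  r_C2 = 8/3 or 17/3
2. given r_C2 < 169/33: keep 8/3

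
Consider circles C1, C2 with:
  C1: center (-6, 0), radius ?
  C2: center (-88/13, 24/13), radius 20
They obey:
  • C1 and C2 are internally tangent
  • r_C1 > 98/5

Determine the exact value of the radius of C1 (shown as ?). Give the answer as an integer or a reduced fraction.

1. [int C1,C2]  r_C1² − 40r_C1 + 396 = 0  ⇒  r_C1 = 18 or 22
2. given r_C1 > 98/5: keep 22

22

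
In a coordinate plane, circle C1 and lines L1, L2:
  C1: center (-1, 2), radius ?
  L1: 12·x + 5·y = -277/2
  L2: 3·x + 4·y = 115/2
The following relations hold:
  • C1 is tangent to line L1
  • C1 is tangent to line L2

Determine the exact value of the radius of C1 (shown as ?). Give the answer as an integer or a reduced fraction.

21/2

1. [C1‖L1]  r_C1² − 441/4 = 0  ⇒  r_C1 = 21/2 (r>0 drops 1)
2. [C1‖L2]  r_C1² − 441/4 = 0  ⇒  r_C1 = 21/2 (r>0 drops 1)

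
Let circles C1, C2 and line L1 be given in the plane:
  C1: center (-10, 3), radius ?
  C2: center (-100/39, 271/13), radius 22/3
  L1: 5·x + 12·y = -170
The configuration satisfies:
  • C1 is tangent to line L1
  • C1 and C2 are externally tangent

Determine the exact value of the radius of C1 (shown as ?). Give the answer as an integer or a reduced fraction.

12

1. [C1‖L1]  r_C1² − 144 = 0  ⇒  r_C1 = 12 (r>0 drops 1)
2. [ext C1·C2]  r_C1² + (44/3)r_C1 − 320 = 0  ⇒  r_C1 = 12 (r>0 drops 1)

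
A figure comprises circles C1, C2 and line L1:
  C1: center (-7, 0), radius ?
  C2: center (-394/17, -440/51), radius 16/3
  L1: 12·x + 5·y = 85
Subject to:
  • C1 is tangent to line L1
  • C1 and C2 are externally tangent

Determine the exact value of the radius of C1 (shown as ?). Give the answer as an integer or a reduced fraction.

13

1. [C1‖L1]  r_C1² − 169 = 0  ⇒  r_C1 = 13 (r>0 drops 1)
2. [ext C1·C2]  r_C1² + (32/3)r_C1 − 923/3 = 0  ⇒  r_C1 = 13 (r>0 drops 1)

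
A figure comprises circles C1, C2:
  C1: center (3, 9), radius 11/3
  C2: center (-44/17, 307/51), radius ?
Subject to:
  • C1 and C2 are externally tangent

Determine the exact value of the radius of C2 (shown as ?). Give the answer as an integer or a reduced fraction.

1. [ext C1·C2]  r_C2² + (22/3)r_C2 − 80/3 = 0  ⇒  r_C2 = 8/3 (r>0 drops 1)

8/3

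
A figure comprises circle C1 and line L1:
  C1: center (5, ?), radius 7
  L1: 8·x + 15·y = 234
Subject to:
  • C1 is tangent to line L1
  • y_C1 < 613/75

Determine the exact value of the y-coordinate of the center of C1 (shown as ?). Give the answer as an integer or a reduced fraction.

1. [C1‖L1]  y_C1² − (388/15)y_C1 + 313/3 = 0  ⇒  y_C1 = 5 or 313/15
2. given y_C1 < 613/75: keep 5

5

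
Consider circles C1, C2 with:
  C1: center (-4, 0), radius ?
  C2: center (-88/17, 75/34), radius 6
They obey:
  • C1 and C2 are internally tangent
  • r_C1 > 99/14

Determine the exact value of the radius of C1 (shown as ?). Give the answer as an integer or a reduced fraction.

1. [int C1,C2]  r_C1² − 12r_C1 + 119/4 = 0  ⇒  r_C1 = 7/2 or 17/2
2. given r_C1 > 99/14: keep 17/2

17/2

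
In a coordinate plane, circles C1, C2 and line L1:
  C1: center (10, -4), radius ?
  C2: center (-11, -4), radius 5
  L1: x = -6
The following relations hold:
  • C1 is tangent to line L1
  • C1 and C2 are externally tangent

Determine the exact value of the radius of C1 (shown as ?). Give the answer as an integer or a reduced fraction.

16

1. [C1‖L1]  r_C1² − 256 = 0  ⇒  r_C1 = 16 (r>0 drops 1)
2. [ext C1·C2]  r_C1² + 10r_C1 − 416 = 0  ⇒  r_C1 = 16 (r>0 drops 1)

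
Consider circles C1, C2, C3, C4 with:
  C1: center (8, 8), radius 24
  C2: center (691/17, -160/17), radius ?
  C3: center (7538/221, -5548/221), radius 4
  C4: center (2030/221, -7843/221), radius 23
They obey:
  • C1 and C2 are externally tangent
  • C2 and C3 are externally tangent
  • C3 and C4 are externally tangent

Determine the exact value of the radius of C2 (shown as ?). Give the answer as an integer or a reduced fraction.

1. [ext C1·C2]  r_C2² + 48r_C2 − 793 = 0  ⇒  r_C2 = 13 (r>0 drops 1)
2. [ext C2·C3]  r_C2² + 8r_C2 − 273 = 0  ⇒  r_C2 = 13 (r>0 drops 1)

13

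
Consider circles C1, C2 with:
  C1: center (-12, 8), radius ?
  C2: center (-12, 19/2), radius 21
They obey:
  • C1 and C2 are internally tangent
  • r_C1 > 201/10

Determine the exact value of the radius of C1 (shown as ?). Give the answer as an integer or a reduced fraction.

45/2

1. [int C1,C2]  r_C1² − 42r_C1 + 1755/4 = 0  ⇒  r_C1 = 39/2 or 45/2
2. given r_C1 > 201/10: keep 45/2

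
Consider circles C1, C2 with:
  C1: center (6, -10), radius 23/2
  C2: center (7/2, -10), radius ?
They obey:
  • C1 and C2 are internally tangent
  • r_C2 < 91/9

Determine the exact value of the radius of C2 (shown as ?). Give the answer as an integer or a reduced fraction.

9

1. [int C1,C2]  r_C2² − 23r_C2 + 126 = 0  ⇒  r_C2 = 9 or 14
2. given r_C2 < 91/9: keep 9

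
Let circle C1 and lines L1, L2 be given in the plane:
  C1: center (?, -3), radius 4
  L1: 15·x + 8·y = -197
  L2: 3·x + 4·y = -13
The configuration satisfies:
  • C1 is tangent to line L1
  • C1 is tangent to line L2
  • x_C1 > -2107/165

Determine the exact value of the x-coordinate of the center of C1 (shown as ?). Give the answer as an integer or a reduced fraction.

-7

1. [C1‖L1]  x_C1² + (346/15)x_C1 + 1687/15 = 0  ⇒  x_C1 = -241/15 or -7
2. [C1‖L2]  x_C1² + (2/3)x_C1 − 133/3 = 0  ⇒  x_C1 = -7 or 19/3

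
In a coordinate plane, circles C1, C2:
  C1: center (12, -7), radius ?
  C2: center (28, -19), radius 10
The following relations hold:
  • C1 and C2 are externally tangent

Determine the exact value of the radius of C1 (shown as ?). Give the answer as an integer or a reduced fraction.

10

1. [ext C1·C2]  r_C1² + 20r_C1 − 300 = 0  ⇒  r_C1 = 10 (r>0 drops 1)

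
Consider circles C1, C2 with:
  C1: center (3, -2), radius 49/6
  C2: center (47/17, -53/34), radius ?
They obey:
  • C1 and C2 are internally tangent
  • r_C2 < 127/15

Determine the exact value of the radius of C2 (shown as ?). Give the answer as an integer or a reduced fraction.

1. [int C1,C2]  r_C2² − (49/3)r_C2 + 598/9 = 0  ⇒  r_C2 = 23/3 or 26/3
2. given r_C2 < 127/15: keep 23/3

23/3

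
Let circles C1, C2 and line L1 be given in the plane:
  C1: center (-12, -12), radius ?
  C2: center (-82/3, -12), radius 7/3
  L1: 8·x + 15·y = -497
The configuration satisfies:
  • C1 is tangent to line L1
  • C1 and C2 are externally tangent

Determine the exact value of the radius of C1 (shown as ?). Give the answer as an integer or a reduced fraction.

1. [C1‖L1]  r_C1² − 169 = 0  ⇒  r_C1 = 13 (r>0 drops 1)
2. [ext C1·C2]  r_C1² + (14/3)r_C1 − 689/3 = 0  ⇒  r_C1 = 13 (r>0 drops 1)

13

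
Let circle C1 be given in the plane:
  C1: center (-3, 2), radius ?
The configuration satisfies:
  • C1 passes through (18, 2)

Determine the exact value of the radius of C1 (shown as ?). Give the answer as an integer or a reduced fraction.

1. [C1∋P]  r_C1² − 441 = 0  ⇒  r_C1 = 21 (r>0 drops 1)

21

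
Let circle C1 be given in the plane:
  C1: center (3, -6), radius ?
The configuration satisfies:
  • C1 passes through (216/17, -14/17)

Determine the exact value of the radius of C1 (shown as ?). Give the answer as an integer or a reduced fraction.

1. [C1∋P]  r_C1² − 121 = 0  ⇒  r_C1 = 11 (r>0 drops 1)

11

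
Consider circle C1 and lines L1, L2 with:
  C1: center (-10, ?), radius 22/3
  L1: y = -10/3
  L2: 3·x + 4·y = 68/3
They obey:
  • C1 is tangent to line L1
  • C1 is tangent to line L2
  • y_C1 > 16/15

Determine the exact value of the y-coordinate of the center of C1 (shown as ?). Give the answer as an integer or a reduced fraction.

4

1. [C1‖L1]  y_C1² + (20/3)y_C1 − 128/3 = 0  ⇒  y_C1 = -32/3 or 4
2. [C1‖L2]  y_C1² − (79/3)y_C1 + 268/3 = 0  ⇒  y_C1 = 4 or 67/3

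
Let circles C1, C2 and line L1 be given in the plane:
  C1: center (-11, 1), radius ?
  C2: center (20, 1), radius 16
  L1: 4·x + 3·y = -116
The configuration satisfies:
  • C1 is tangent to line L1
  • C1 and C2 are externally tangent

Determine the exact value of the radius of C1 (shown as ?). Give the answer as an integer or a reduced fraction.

15

1. [C1‖L1]  r_C1² − 225 = 0  ⇒  r_C1 = 15 (r>0 drops 1)
2. [ext C1·C2]  r_C1² + 32r_C1 − 705 = 0  ⇒  r_C1 = 15 (r>0 drops 1)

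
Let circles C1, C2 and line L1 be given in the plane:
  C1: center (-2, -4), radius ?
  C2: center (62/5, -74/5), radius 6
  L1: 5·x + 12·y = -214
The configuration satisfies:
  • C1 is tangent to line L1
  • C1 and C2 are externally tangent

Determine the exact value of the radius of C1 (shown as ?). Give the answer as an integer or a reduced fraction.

1. [C1‖L1]  r_C1² − 144 = 0  ⇒  r_C1 = 12 (r>0 drops 1)
2. [ext C1·C2]  r_C1² + 12r_C1 − 288 = 0  ⇒  r_C1 = 12 (r>0 drops 1)

12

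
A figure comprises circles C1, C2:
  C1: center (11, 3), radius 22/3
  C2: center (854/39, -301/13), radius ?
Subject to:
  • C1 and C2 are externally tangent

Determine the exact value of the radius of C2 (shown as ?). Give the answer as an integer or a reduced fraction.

1. [ext C1·C2]  r_C2² + (44/3)r_C2 − 749 = 0  ⇒  r_C2 = 21 (r>0 drops 1)

21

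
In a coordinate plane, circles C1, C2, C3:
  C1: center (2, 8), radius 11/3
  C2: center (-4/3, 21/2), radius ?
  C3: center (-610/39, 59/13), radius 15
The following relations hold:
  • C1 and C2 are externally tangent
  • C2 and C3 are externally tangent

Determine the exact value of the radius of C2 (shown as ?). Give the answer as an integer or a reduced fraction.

1. [ext C1·C2]  r_C2² + (22/3)r_C2 − 47/12 = 0  ⇒  r_C2 = 1/2 (r>0 drops 1)
2. [ext C2·C3]  r_C2² + 30r_C2 − 61/4 = 0  ⇒  r_C2 = 1/2 (r>0 drops 1)

1/2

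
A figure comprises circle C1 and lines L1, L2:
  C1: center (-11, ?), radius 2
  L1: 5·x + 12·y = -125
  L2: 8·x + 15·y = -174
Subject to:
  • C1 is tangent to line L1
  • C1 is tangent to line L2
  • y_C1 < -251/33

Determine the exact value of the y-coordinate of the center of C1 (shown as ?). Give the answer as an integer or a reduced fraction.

-8

1. [C1‖L1]  y_C1² + (35/3)y_C1 + 88/3 = 0  ⇒  y_C1 = -8 or -11/3
2. [C1‖L2]  y_C1² + (172/15)y_C1 + 416/15 = 0  ⇒  y_C1 = -8 or -52/15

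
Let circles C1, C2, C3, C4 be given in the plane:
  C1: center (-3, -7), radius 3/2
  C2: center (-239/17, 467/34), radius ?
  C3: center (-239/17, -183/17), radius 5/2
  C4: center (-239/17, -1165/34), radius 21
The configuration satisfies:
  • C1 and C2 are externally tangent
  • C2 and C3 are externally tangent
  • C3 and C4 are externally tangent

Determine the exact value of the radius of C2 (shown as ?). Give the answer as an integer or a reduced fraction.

1. [ext C1·C2]  r_C2² + 3r_C2 − 550 = 0  ⇒  r_C2 = 22 (r>0 drops 1)
2. [ext C2·C3]  r_C2² + 5r_C2 − 594 = 0  ⇒  r_C2 = 22 (r>0 drops 1)

22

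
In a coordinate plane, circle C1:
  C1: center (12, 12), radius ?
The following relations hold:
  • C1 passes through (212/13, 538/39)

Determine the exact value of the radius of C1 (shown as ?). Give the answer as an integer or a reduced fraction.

1. [C1∋P]  r_C1² − 196/9 = 0  ⇒  r_C1 = 14/3 (r>0 drops 1)

14/3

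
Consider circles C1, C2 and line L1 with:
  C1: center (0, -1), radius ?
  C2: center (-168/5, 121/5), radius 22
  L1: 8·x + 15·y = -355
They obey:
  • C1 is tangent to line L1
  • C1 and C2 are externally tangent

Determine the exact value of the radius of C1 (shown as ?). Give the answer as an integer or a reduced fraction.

1. [C1‖L1]  r_C1² − 400 = 0  ⇒  r_C1 = 20 (r>0 drops 1)
2. [ext C1·C2]  r_C1² + 44r_C1 − 1280 = 0  ⇒  r_C1 = 20 (r>0 drops 1)

20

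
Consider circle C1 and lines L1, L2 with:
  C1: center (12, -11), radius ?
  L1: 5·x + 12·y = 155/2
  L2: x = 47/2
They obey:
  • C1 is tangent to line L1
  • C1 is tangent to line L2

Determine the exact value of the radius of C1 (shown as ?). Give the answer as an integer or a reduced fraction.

23/2

1. [C1‖L1]  r_C1² − 529/4 = 0  ⇒  r_C1 = 23/2 (r>0 drops 1)
2. [C1‖L2]  r_C1² − 529/4 = 0  ⇒  r_C1 = 23/2 (r>0 drops 1)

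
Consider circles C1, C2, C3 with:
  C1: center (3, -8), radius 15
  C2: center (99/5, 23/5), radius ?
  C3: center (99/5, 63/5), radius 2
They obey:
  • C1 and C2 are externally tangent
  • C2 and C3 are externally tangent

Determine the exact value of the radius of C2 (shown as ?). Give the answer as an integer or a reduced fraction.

1. [ext C1·C2]  r_C2² + 30r_C2 − 216 = 0  ⇒  r_C2 = 6 (r>0 drops 1)
2. [ext C2·C3]  r_C2² + 4r_C2 − 60 = 0  ⇒  r_C2 = 6 (r>0 drops 1)

6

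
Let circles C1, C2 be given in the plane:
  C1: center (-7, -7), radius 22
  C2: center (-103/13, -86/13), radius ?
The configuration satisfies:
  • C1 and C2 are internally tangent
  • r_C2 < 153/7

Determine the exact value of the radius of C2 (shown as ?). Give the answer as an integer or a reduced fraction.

21

1. [int C1,C2]  r_C2² − 44r_C2 + 483 = 0  ⇒  r_C2 = 21 or 23
2. given r_C2 < 153/7: keep 21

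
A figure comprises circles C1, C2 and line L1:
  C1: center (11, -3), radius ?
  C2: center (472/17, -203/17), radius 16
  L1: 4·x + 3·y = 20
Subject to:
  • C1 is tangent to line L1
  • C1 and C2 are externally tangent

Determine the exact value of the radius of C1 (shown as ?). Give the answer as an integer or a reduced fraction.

1. [C1‖L1]  r_C1² − 9 = 0  ⇒  r_C1 = 3 (r>0 drops 1)
2. [ext C1·C2]  r_C1² + 32r_C1 − 105 = 0  ⇒  r_C1 = 3 (r>0 drops 1)

3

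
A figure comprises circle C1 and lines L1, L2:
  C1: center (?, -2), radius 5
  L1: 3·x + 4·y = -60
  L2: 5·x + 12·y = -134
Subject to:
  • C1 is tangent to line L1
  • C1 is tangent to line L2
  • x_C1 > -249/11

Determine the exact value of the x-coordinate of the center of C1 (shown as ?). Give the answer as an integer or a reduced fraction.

1. [C1‖L1]  x_C1² + (104/3)x_C1 + 231 = 0  ⇒  x_C1 = -77/3 or -9
2. [C1‖L2]  x_C1² + 44x_C1 + 315 = 0  ⇒  x_C1 = -35 or -9

-9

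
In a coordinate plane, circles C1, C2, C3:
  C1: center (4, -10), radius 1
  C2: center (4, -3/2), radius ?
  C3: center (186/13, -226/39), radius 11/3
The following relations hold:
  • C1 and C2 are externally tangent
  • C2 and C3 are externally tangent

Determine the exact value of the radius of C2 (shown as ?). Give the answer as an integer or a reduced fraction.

15/2

1. [ext C1·C2]  r_C2² + 2r_C2 − 285/4 = 0  ⇒  r_C2 = 15/2 (r>0 drops 1)
2. [ext C2·C3]  r_C2² + (22/3)r_C2 − 445/4 = 0  ⇒  r_C2 = 15/2 (r>0 drops 1)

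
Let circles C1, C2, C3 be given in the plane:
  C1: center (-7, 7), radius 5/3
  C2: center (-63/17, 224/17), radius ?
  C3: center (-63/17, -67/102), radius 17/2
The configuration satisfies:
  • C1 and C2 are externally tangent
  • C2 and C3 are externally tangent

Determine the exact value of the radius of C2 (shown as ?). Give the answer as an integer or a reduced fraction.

16/3

1. [ext C1·C2]  r_C2² + (10/3)r_C2 − 416/9 = 0  ⇒  r_C2 = 16/3 (r>0 drops 1)
2. [ext C2·C3]  r_C2² + 17r_C2 − 1072/9 = 0  ⇒  r_C2 = 16/3 (r>0 drops 1)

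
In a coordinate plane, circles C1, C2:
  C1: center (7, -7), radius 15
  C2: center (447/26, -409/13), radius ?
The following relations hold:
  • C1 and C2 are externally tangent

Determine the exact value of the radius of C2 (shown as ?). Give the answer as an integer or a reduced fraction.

1. [ext C1·C2]  r_C2² + 30r_C2 − 1909/4 = 0  ⇒  r_C2 = 23/2 (r>0 drops 1)

23/2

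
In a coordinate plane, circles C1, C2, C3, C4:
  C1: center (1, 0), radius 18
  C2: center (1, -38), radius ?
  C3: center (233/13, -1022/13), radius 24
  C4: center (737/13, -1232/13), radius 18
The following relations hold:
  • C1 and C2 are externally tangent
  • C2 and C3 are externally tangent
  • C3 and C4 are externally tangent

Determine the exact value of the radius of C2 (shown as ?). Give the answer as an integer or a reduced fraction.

1. [ext C1·C2]  r_C2² + 36r_C2 − 1120 = 0  ⇒  r_C2 = 20 (r>0 drops 1)
2. [ext C2·C3]  r_C2² + 48r_C2 − 1360 = 0  ⇒  r_C2 = 20 (r>0 drops 1)

20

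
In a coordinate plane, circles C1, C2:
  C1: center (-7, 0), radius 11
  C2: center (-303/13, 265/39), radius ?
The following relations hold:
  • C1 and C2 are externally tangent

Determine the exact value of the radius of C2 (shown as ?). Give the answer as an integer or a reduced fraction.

1. [ext C1·C2]  r_C2² + 22r_C2 − 1720/9 = 0  ⇒  r_C2 = 20/3 (r>0 drops 1)

20/3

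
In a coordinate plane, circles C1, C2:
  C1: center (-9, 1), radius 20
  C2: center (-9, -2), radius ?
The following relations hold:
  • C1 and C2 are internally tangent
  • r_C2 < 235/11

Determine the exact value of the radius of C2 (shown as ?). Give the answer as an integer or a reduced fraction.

17

1. [int C1,C2]  r_C2² − 40r_C2 + 391 = 0  ⇒  r_C2 = 17 or 23
2. given r_C2 < 235/11: keep 17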